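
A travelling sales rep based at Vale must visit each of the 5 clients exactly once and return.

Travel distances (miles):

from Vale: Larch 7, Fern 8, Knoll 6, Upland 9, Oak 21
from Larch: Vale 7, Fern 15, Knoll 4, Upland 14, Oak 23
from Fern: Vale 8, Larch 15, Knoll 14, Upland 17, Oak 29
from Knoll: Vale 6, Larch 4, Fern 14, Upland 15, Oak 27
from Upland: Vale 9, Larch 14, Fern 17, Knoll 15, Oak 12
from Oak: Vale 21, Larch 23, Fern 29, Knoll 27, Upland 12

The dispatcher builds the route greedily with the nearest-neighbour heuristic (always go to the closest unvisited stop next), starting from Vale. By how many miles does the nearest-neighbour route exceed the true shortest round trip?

From Vale: Knoll=6, Larch=7, Fern=8, Upland=9, Oak=21 → choose Knoll (6).
From Knoll: Larch=4, Fern=14, Upland=15, Oak=27 → choose Larch (4).
From Larch: Upland=14, Fern=15, Oak=23 → choose Upland (14).
From Upland: Oak=12, Fern=17 → choose Oak (12).
From Oak: Fern=29 → choose Fern (29).
NN route Vale → Knoll → Larch → Upland → Oak → Fern → Vale costs 73.
Optimal: Vale → Fern → Knoll → Larch → Oak → Upland → Vale costs 70 (by enumerating all 60 distinct tours).
Excess = 73 − 70 = 3.

The nearest-neighbour route is 3 miles longer than optimal.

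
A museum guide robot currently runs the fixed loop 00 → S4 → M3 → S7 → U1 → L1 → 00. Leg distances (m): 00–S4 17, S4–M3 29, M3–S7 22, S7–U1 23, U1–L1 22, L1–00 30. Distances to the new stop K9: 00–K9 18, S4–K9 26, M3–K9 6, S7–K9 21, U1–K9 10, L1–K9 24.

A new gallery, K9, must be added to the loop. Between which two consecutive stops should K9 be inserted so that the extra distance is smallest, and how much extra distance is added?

Adding 3 m by placing K9 on the S4–M3 leg.

Insertion cost between consecutive stops i–j is d(i,K9) + d(K9,j) − d(i,j):
  between 00 and S4: 18 + 26 − 17 = 27
  between S4 and M3: 26 + 6 − 29 = 3
  between M3 and S7: 6 + 21 − 22 = 5
  between S7 and U1: 21 + 10 − 23 = 8
  between U1 and L1: 10 + 24 − 22 = 12
  between L1 and 00: 24 + 18 − 30 = 12
Cheapest insertion is between S4 and M3, adding 3.
New total = 143 + 3 = 146.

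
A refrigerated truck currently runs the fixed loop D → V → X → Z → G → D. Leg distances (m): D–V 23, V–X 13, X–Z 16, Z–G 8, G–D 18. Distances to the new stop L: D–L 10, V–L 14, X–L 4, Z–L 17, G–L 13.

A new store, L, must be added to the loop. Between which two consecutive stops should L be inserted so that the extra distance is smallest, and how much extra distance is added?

Insertion cost between consecutive stops i–j is d(i,L) + d(L,j) − d(i,j):
  between D and V: 10 + 14 − 23 = 1
  between V and X: 14 + 4 − 13 = 5
  between X and Z: 4 + 17 − 16 = 5
  between Z and G: 17 + 13 − 8 = 22
  between G and D: 13 + 10 − 18 = 5
Cheapest insertion is between D and V, adding 1.
New total = 78 + 1 = 79.

Minimum extra distance: 1 m, inserting L between D and V.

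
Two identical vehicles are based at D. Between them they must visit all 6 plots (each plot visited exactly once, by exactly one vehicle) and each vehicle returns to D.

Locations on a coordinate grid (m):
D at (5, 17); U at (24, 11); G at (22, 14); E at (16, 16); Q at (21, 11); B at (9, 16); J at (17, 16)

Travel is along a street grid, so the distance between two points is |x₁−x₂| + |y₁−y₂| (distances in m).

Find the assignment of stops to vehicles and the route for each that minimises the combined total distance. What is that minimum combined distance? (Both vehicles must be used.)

There are 2^5 − 1 = 31 ways to divide the 6 stops into two non-empty groups. For each, the best each vehicle can do is its own shortest tour through its group:
  {U} + {G, E, Q, B, J}: 50 + 46 = 96
  {G} + {U, E, Q, B, J}: 40 + 50 = 90
  {U, G} + {E, Q, B, J}: 50 + 44 = 94
  {E} + {U, G, Q, B, J}: 24 + 50 = 74
  {U, E} + {G, Q, B, J}: 50 + 46 = 96
  {G, E} + {U, Q, B, J}: 40 + 50 = 90
  … (31 splits in total)
  {B} + {U, G, E, Q, J}: 10 + 50 = 60  ← best
Best: vehicle 1 D → B → D = 10; vehicle 2 D → G → U → Q → J → E → D = 50; combined 60.

Minimum combined distance: 60 m.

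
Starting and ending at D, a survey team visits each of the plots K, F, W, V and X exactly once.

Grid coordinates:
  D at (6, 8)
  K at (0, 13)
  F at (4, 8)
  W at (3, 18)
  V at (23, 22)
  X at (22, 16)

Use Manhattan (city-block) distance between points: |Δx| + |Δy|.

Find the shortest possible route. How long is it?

Shortest round trip = 74.

With 5 stops there are 5!/2 = 60 distinct round trips (a route and its reverse cost the same).
D→K→F→W→V→X→D: 11+9+11+24+7+24 = 86
D→K→F→W→X→V→D: 11+9+11+21+7+31 = 90
D→K→F→V→W→X→D: 11+9+33+24+21+24 = 122
D→K→F→V→X→W→D: 11+9+33+7+21+13 = 94
D→K→F→X→W→V→D: 11+9+26+21+24+31 = 122
D→K→F→X→V→W→D: 11+9+26+7+24+13 = 90
D→K→W→F→V→X→D: 11+8+11+33+7+24 = 94
D→K→W→F→X→V→D: 11+8+11+26+7+31 = 94
D→K→W→V→F→X→D: 11+8+24+33+26+24 = 126
D→K→W→V→X→F→D: 11+8+24+7+26+2 = 78
D→K→W→X→F→V→D: 11+8+21+26+33+31 = 130
D→K→W→X→V→F→D: 11+8+21+7+33+2 = 82
D→K→V→F→W→X→D: 11+32+33+11+21+24 = 132
D→K→V→F→X→W→D: 11+32+33+26+21+13 = 136
… (46 more)
D→F→K→W→V→X→D: 2+9+8+24+7+24 = 74  ← best
The minimum is 74.
One optimal route: D → F → K → W → V → X → D (or its reverse).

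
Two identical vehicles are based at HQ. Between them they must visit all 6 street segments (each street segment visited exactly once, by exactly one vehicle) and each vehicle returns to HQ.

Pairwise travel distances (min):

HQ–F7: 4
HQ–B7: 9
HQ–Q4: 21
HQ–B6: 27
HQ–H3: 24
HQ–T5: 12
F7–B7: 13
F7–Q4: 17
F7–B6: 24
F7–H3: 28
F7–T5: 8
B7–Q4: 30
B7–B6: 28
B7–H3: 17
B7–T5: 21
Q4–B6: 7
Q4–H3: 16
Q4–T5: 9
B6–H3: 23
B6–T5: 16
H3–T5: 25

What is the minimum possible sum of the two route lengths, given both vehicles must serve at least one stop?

Check every non-empty split of the stops between the two vehicles; for each half take its own optimal tour:
  {F7} + {B7, Q4, B6, H3, T5}: 8 + 77 = 85
  {B7} + {F7, Q4, B6, H3, T5}: 18 + 75 = 93
  {F7, B7} + {Q4, B6, H3, T5}: 26 + 75 = 101
  {Q4} + {F7, B7, B6, H3, T5}: 42 + 77 = 119
  {F7, Q4} + {B7, B6, H3, T5}: 42 + 77 = 119
  {B7, Q4} + {F7, B6, H3, T5}: 60 + 75 = 135
  … (31 splits in total)
Best: vehicle 1 HQ → F7 → HQ = 8; vehicle 2 HQ → B7 → H3 → Q4 → B6 → T5 → HQ = 77; combined 85.

Minimum combined distance: 85 min.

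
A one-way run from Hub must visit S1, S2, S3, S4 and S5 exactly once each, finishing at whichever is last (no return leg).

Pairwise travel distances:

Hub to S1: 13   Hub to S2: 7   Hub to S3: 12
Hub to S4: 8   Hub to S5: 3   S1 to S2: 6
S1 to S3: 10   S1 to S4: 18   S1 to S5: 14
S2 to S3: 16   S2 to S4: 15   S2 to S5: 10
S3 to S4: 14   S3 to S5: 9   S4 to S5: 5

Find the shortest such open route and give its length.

There are 5! = 120 possible orderings.
Hub - S1 - S2 - S3 - S4 - S5: 13+6+16+14+5 = 54
Hub - S1 - S2 - S3 - S5 - S4: 13+6+16+9+5 = 49
Hub - S1 - S2 - S4 - S3 - S5: 13+6+15+14+9 = 57
Hub - S1 - S2 - S4 - S5 - S3: 13+6+15+5+9 = 48
Hub - S1 - S2 - S5 - S3 - S4: 13+6+10+9+14 = 52
Hub - S1 - S2 - S5 - S4 - S3: 13+6+10+5+14 = 48
Hub - S1 - S3 - S2 - S4 - S5: 13+10+16+15+5 = 59
Hub - S1 - S3 - S2 - S5 - S4: 13+10+16+10+5 = 54
Hub - S1 - S3 - S4 - S2 - S5: 13+10+14+15+10 = 62
Hub - S1 - S3 - S4 - S5 - S2: 13+10+14+5+10 = 52
Hub - S1 - S3 - S5 - S2 - S4: 13+10+9+10+15 = 57
Hub - S1 - S3 - S5 - S4 - S2: 13+10+9+5+15 = 52
Hub - S1 - S4 - S2 - S3 - S5: 13+18+15+16+9 = 71
Hub - S1 - S4 - S2 - S5 - S3: 13+18+15+10+9 = 65
… (106 more)
Hub - S2 - S1 - S3 - S5 - S4: 7+6+10+9+5 = 37  ← best
The minimum is 37.
One shortest path: Hub → S2 → S1 → S3 → S5 → S4.

37 — the minimum one-way total.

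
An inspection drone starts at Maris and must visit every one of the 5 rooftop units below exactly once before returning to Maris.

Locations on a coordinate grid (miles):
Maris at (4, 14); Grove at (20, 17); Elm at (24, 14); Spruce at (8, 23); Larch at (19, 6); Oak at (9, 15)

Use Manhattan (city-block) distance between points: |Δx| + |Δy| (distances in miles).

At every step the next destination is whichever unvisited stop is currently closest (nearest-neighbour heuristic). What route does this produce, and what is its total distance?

From Maris: distances to unvisited — Oak=6, Spruce=13, Grove=19, Elm=20, Larch=23. Nearest is Oak (6).
From Oak: distances to unvisited — Spruce=9, Grove=13, Elm=16, Larch=19. Nearest is Spruce (9).
From Spruce: distances to unvisited — Grove=18, Elm=25, Larch=28. Nearest is Grove (18).
From Grove: distances to unvisited — Elm=7, Larch=12. Nearest is Elm (7).
From Elm: distances to unvisited — Larch=13. Nearest is Larch (13).
Return Larch→Maris: 23.
Total = 6 + 9 + 18 + 7 + 13 + 23 = 76.

76 miles along Maris → Oak → Spruce → Grove → Elm → Larch → Maris.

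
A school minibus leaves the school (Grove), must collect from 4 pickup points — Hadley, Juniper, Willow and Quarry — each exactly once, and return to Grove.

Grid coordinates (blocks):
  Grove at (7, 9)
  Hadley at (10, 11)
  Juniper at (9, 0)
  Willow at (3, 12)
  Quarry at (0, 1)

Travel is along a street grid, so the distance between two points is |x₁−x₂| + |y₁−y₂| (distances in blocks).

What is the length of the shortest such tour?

48 blocks — the shortest possible round trip.

With 4 stops there are 4!/2 = 12 distinct round trips (a route and its reverse cost the same).
Grove→Hadley→Juniper→Willow→Quarry→Grove: 5+12+18+14+15 = 64
Grove→Hadley→Juniper→Quarry→Willow→Grove: 5+12+10+14+7 = 48
Grove→Hadley→Willow→Juniper→Quarry→Grove: 5+8+18+10+15 = 56
Grove→Hadley→Willow→Quarry→Juniper→Grove: 5+8+14+10+11 = 48
Grove→Hadley→Quarry→Juniper→Willow→Grove: 5+20+10+18+7 = 60
Grove→Hadley→Quarry→Willow→Juniper→Grove: 5+20+14+18+11 = 68
Grove→Juniper→Hadley→Willow→Quarry→Grove: 11+12+8+14+15 = 60
Grove→Juniper→Hadley→Quarry→Willow→Grove: 11+12+20+14+7 = 64
Grove→Juniper→Willow→Hadley→Quarry→Grove: 11+18+8+20+15 = 72
Grove→Juniper→Quarry→Hadley→Willow→Grove: 11+10+20+8+7 = 56
Grove→Willow→Hadley→Juniper→Quarry→Grove: 7+8+12+10+15 = 52
Grove→Willow→Juniper→Hadley→Quarry→Grove: 7+18+12+20+15 = 72
The minimum is 48.
One optimal route: Grove → Hadley → Juniper → Quarry → Willow → Grove (or its reverse).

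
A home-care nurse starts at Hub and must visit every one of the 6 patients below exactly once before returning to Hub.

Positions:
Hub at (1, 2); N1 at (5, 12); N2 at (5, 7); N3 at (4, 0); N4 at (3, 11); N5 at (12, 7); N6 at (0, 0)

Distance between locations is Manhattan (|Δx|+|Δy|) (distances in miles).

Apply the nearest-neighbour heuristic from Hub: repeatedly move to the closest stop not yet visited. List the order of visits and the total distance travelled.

52 miles along Hub → N6 → N3 → N2 → N1 → N4 → N5 → Hub.

From Hub: distances to unvisited — N6=3, N3=5, N2=9, N4=11, N1=14, N5=16. Nearest is N6 (3).
From N6: distances to unvisited — N3=4, N2=12, N4=14, N1=17, N5=19. Nearest is N3 (4).
From N3: distances to unvisited — N2=8, N4=12, N1=13, N5=15. Nearest is N2 (8).
From N2: distances to unvisited — N1=5, N4=6, N5=7. Nearest is N1 (5).
From N1: distances to unvisited — N4=3, N5=12. Nearest is N4 (3).
From N4: distances to unvisited — N5=13. Nearest is N5 (13).
Return N5→Hub: 16.
Total = 3 + 4 + 8 + 5 + 3 + 13 + 16 = 52.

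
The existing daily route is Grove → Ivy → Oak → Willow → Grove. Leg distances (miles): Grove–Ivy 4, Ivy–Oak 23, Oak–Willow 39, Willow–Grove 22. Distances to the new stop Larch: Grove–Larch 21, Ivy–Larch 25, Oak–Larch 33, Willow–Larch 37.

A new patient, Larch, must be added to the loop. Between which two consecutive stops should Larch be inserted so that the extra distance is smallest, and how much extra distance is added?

Insertion cost between consecutive stops i–j is d(i,Larch) + d(Larch,j) − d(i,j):
  between Grove and Ivy: 21 + 25 − 4 = 42
  between Ivy and Oak: 25 + 33 − 23 = 35
  between Oak and Willow: 33 + 37 − 39 = 31
  between Willow and Grove: 37 + 21 − 22 = 36
Cheapest insertion is between Oak and Willow, adding 31.
New total = 88 + 31 = 119.

+31 miles — insert Larch between Oak and Willow.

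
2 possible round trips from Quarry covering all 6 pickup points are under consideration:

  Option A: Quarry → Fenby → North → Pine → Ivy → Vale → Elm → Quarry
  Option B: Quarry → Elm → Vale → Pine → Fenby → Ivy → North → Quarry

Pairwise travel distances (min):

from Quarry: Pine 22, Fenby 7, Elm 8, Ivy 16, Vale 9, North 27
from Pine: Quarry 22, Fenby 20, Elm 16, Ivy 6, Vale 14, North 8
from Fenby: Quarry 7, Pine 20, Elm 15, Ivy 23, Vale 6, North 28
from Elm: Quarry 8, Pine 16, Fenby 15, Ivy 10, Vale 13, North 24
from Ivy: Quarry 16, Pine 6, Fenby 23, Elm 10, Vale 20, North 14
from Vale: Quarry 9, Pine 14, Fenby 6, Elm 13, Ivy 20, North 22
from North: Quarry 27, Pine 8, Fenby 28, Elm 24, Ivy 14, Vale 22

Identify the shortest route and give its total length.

Shortest is Option A, total 90 min.

Option A: 7 + 28 + 8 + 6 + 20 + 13 + 8 = 90
Option B: 8 + 13 + 14 + 20 + 23 + 14 + 27 = 119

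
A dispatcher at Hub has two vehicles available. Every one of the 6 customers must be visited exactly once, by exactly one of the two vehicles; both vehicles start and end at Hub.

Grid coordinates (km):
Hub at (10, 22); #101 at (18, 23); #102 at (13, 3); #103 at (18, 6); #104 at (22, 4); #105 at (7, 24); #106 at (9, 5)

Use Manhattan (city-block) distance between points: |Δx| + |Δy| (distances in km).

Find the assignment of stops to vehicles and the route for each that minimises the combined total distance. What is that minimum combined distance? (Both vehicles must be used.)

76 km — the smallest possible combined total.

Try each way of splitting the stops between the two vehicles (each non-empty) and, for each split, find the best tour for each vehicle:
  {#101} + {#102, #103, #104, #105, #106}: 18 + 72 = 90
  {#102} + {#101, #103, #104, #105, #106}: 44 + 72 = 116
  {#101, #102} + {#103, #104, #105, #106}: 56 + 70 = 126
  {#103} + {#101, #102, #104, #105, #106}: 48 + 74 = 122
  {#101, #103} + {#102, #104, #105, #106}: 50 + 72 = 122
  {#102, #103} + {#101, #104, #105, #106}: 54 + 72 = 126
  … (31 splits in total)
  {#105} + {#101, #102, #103, #104, #106}: 10 + 66 = 76  ← best
Best: vehicle 1 Hub → #105 → Hub = 10; vehicle 2 Hub → #101 → #103 → #104 → #102 → #106 → Hub = 66; combined 76.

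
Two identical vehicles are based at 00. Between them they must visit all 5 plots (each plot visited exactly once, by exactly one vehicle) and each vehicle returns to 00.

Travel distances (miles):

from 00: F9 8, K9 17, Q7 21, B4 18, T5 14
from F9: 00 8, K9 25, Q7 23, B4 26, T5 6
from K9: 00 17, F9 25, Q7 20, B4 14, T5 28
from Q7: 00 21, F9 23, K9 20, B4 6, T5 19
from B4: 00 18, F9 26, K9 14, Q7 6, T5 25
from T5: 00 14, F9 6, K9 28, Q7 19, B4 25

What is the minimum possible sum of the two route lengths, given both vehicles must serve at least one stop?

86 miles — the smallest possible combined total.

There are 2^4 − 1 = 15 ways to divide the 5 stops into two non-empty groups. For each, the best each vehicle can do is its own shortest tour through its group:
  {F9} + {K9, Q7, B4, T5}: 16 + 70 = 86
  {K9} + {F9, Q7, B4, T5}: 34 + 57 = 91
  {F9, K9} + {Q7, B4, T5}: 50 + 57 = 107
  {Q7} + {F9, K9, B4, T5}: 42 + 70 = 112
  {F9, Q7} + {K9, B4, T5}: 52 + 70 = 122
  {K9, Q7} + {F9, B4, T5}: 58 + 57 = 115
  … (15 splits in total)
Best: vehicle 1 00 → F9 → 00 = 16; vehicle 2 00 → K9 → B4 → Q7 → T5 → 00 = 70; combined 86.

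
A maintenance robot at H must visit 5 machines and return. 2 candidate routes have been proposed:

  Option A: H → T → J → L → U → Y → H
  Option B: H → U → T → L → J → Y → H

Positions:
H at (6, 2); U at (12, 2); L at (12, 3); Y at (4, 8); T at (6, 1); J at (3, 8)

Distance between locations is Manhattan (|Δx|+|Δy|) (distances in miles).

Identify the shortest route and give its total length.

44 miles — Option B is the shortest.

Option A: 1 + 10 + 14 + 1 + 14 + 8 = 48
Option B: 6 + 7 + 8 + 14 + 1 + 8 = 44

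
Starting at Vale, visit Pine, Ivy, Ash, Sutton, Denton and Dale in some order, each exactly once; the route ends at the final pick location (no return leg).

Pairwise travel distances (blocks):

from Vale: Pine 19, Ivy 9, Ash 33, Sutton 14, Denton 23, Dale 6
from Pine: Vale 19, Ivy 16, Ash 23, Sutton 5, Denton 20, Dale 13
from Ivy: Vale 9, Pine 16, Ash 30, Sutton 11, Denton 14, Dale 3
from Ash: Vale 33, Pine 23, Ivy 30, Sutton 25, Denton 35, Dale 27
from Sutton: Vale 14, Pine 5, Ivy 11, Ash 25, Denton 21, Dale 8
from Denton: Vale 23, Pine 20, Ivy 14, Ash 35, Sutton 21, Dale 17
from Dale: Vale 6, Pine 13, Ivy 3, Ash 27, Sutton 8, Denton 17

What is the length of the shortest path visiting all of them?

Shortest open route: 72 blocks.

There are 6! = 720 possible orderings.
Vale - Pine - Ivy - Ash - Sutton - Denton - Dale: 19+16+30+25+21+17 = 128
Vale - Pine - Ivy - Ash - Sutton - Dale - Denton: 19+16+30+25+8+17 = 115
Vale - Pine - Ivy - Ash - Denton - Sutton - Dale: 19+16+30+35+21+8 = 129
Vale - Pine - Ivy - Ash - Denton - Dale - Sutton: 19+16+30+35+17+8 = 125
Vale - Pine - Ivy - Ash - Dale - Sutton - Denton: 19+16+30+27+8+21 = 121
Vale - Pine - Ivy - Ash - Dale - Denton - Sutton: 19+16+30+27+17+21 = 130
Vale - Pine - Ivy - Sutton - Ash - Denton - Dale: 19+16+11+25+35+17 = 123
Vale - Pine - Ivy - Sutton - Ash - Dale - Denton: 19+16+11+25+27+17 = 115
… (712 more)
Vale - Dale - Ivy - Denton - Sutton - Pine - Ash: 6+3+14+21+5+23 = 72  ← best
The minimum is 72.
One shortest path: Vale → Dale → Ivy → Denton → Sutton → Pine → Ash.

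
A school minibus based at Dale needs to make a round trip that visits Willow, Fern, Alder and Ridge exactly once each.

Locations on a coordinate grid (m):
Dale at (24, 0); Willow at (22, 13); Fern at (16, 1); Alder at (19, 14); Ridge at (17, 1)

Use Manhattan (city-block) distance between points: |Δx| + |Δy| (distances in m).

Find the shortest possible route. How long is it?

Shortest round trip = 44 m.

There are 12 distinct closed tours to check (reversals are equivalent).
Dale→Willow→Fern→Alder→Ridge→Dale: 15+18+16+15+8 = 72
Dale→Willow→Fern→Ridge→Alder→Dale: 15+18+1+15+19 = 68
Dale→Willow→Alder→Fern→Ridge→Dale: 15+4+16+1+8 = 44
Dale→Willow→Alder→Ridge→Fern→Dale: 15+4+15+1+9 = 44
Dale→Willow→Ridge→Fern→Alder→Dale: 15+17+1+16+19 = 68
Dale→Willow→Ridge→Alder→Fern→Dale: 15+17+15+16+9 = 72
Dale→Fern→Willow→Alder→Ridge→Dale: 9+18+4+15+8 = 54
Dale→Fern→Willow→Ridge→Alder→Dale: 9+18+17+15+19 = 78
Dale→Fern→Alder→Willow→Ridge→Dale: 9+16+4+17+8 = 54
Dale→Fern→Ridge→Willow→Alder→Dale: 9+1+17+4+19 = 50
Dale→Alder→Willow→Fern→Ridge→Dale: 19+4+18+1+8 = 50
Dale→Alder→Fern→Willow→Ridge→Dale: 19+16+18+17+8 = 78
The minimum is 44.
One optimal route: Dale → Willow → Alder → Fern → Ridge → Dale (or its reverse).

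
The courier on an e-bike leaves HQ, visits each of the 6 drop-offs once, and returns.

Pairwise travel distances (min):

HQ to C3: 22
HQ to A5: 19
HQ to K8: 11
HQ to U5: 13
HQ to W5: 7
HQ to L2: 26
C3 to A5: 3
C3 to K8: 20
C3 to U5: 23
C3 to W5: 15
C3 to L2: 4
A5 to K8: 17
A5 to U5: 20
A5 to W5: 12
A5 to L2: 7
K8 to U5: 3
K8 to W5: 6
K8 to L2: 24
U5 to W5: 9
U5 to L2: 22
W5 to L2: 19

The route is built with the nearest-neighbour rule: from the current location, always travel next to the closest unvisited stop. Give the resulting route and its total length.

HQ → [W5:7 / K8:11 / U5:13 / A5:19 / C3:22 / L2:26] → W5 (7)
W5 → [K8:6 / U5:9 / A5:12 / C3:15 / L2:19] → K8 (6)
K8 → [U5:3 / A5:17 / C3:20 / L2:24] → U5 (3)
U5 → [A5:20 / L2:22 / C3:23] → A5 (20)
A5 → [C3:3 / L2:7] → C3 (3)
C3 → [L2:4] → L2 (4)
Return L2→HQ: 26.
Total = 7 + 6 + 3 + 20 + 3 + 4 + 26 = 69.

Total distance 69 min via the nearest-neighbour route HQ → W5 → K8 → U5 → A5 → C3 → L2 → HQ.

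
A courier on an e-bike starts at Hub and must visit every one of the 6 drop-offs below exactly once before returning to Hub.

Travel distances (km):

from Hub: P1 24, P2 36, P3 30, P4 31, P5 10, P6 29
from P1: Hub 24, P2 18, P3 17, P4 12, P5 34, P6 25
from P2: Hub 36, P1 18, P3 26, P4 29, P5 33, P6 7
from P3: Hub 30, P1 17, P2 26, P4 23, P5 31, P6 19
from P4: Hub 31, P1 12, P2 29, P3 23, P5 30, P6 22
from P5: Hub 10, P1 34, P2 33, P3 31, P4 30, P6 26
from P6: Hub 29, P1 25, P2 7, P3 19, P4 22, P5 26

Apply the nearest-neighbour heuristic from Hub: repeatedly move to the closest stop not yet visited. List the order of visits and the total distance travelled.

Total distance 126 km via the nearest-neighbour route Hub → P5 → P6 → P2 → P1 → P4 → P3 → Hub.

From Hub: distances to unvisited — P5=10, P1=24, P6=29, P3=30, P4=31, P2=36. Nearest is P5 (10).
From P5: distances to unvisited — P6=26, P4=30, P3=31, P2=33, P1=34. Nearest is P6 (26).
From P6: distances to unvisited — P2=7, P3=19, P4=22, P1=25. Nearest is P2 (7).
From P2: distances to unvisited — P1=18, P3=26, P4=29. Nearest is P1 (18).
From P1: distances to unvisited — P4=12, P3=17. Nearest is P4 (12).
From P4: distances to unvisited — P3=23. Nearest is P3 (23).
Return P3→Hub: 30.
Total = 10 + 26 + 7 + 18 + 12 + 23 + 30 = 126.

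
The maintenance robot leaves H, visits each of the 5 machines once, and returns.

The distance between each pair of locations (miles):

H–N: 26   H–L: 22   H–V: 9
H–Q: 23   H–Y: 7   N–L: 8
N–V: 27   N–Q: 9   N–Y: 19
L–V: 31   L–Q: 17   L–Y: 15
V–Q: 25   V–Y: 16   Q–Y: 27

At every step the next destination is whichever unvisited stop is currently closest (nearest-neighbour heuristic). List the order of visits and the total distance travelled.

Total distance 73 miles via the nearest-neighbour route H → Y → L → N → Q → V → H.

H → [Y:7 / V:9 / L:22 / Q:23 / N:26] → Y (7)
Y → [L:15 / V:16 / N:19 / Q:27] → L (15)
L → [N:8 / Q:17 / V:31] → N (8)
N → [Q:9 / V:27] → Q (9)
Q → [V:25] → V (25)
Return V→H: 9.
Total = 7 + 15 + 8 + 9 + 25 + 9 = 73.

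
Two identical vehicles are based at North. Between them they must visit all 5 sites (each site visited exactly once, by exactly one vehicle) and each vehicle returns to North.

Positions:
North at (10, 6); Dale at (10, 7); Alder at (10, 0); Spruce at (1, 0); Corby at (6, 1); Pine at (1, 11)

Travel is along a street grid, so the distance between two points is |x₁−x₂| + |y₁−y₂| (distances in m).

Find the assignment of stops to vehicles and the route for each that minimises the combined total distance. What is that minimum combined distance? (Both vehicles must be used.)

Minimum combined distance: 44 m.

There are 2^4 − 1 = 15 ways to divide the 5 stops into two non-empty groups. For each, the best each vehicle can do is its own shortest tour through its group:
  {Dale} + {Alder, Spruce, Corby, Pine}: 2 + 42 = 44
  {Alder} + {Dale, Spruce, Corby, Pine}: 12 + 40 = 52
  {Dale, Alder} + {Spruce, Corby, Pine}: 14 + 40 = 54
  {Spruce} + {Dale, Alder, Corby, Pine}: 30 + 40 = 70
  {Dale, Spruce} + {Alder, Corby, Pine}: 32 + 40 = 72
  {Alder, Spruce} + {Dale, Corby, Pine}: 30 + 38 = 68
  … (15 splits in total)
Best: vehicle 1 North → Dale → North = 2; vehicle 2 North → Alder → Corby → Spruce → Pine → North = 42; combined 44.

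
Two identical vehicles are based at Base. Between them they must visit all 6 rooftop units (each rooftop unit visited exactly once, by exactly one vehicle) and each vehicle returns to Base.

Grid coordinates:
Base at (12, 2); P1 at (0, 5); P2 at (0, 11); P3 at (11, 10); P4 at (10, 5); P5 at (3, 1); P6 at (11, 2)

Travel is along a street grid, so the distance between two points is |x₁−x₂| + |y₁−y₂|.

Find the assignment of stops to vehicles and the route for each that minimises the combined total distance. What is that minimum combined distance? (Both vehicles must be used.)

There are 2^5 − 1 = 31 ways to divide the 6 stops into two non-empty groups. For each, the best each vehicle can do is its own shortest tour through its group:
  {P1} + {P2, P3, P4, P5, P6}: 30 + 46 = 76
  {P2} + {P1, P3, P4, P5, P6}: 42 + 42 = 84
  {P1, P2} + {P3, P4, P5, P6}: 42 + 36 = 78
  {P3} + {P1, P2, P4, P5, P6}: 18 + 44 = 62
  {P1, P3} + {P2, P4, P5, P6}: 40 + 44 = 84
  {P2, P3} + {P1, P4, P5, P6}: 42 + 32 = 74
  … (31 splits in total)
  {P1, P2, P3, P4, P5} + {P6}: 46 + 2 = 48  ← best
Best: vehicle 1 Base → P4 → P3 → P2 → P1 → P5 → Base = 46; vehicle 2 Base → P6 → Base = 2; combined 48.

Minimum combined distance: 48.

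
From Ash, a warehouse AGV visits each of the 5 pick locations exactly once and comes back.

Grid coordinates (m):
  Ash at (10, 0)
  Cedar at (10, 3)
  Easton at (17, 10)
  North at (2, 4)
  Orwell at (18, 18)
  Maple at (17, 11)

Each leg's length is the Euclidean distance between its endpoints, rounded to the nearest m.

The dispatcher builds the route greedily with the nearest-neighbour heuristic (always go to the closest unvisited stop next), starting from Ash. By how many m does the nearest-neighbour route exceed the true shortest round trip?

Ash: Cedar=3, North=9, Easton=12, Maple=13, Orwell=20 ⇒ Cedar
Cedar: North=8, Easton=10, Maple=11, Orwell=17 ⇒ North
North: Easton=16, Maple=17, Orwell=21 ⇒ Easton
Easton: Maple=1, Orwell=8 ⇒ Maple
Maple: Orwell=7 ⇒ Orwell
NN route Ash → Cedar → North → Easton → Maple → Orwell → Ash costs 55.
Optimal: Ash → Cedar → Easton → Maple → Orwell → North → Ash costs 51 (by enumerating all 60 distinct tours).
Excess = 55 − 51 = 4.

4 m longer than the optimal tour.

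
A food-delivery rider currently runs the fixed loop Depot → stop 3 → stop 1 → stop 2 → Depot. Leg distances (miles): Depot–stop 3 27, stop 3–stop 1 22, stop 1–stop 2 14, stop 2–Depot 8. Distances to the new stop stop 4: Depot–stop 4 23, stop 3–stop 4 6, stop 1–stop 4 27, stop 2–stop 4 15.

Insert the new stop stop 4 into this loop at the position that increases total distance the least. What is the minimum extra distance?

Insertion cost between consecutive stops i–j is d(i,stop 4) + d(stop 4,j) − d(i,j):
  between Depot and stop 3: 23 + 6 − 27 = 2
  between stop 3 and stop 1: 6 + 27 − 22 = 11
  between stop 1 and stop 2: 27 + 15 − 14 = 28
  between stop 2 and Depot: 15 + 23 − 8 = 30
Cheapest insertion is between Depot and stop 3, adding 2.
New total = 71 + 2 = 73.

Adding 2 miles by placing stop 4 on the Depot–stop 3 leg.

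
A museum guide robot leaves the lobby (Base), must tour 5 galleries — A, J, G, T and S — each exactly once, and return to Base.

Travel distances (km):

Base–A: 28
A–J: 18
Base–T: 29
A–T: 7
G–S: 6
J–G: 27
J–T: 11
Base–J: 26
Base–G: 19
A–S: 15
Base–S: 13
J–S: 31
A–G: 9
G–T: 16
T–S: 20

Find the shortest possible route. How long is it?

Base-A-J-G-T-S-Base: 28+18+27+16+20+13 = 122
Base-A-J-G-S-T-Base: 28+18+27+6+20+29 = 128
Base-A-J-T-G-S-Base: 28+18+11+16+6+13 = 92
Base-A-J-T-S-G-Base: 28+18+11+20+6+19 = 102
Base-A-J-S-G-T-Base: 28+18+31+6+16+29 = 128
Base-A-J-S-T-G-Base: 28+18+31+20+16+19 = 132
Base-A-G-J-T-S-Base: 28+9+27+11+20+13 = 108
Base-A-G-J-S-T-Base: 28+9+27+31+20+29 = 144
Base-A-G-T-J-S-Base: 28+9+16+11+31+13 = 108
Base-A-G-T-S-J-Base: 28+9+16+20+31+26 = 130
Base-A-G-S-J-T-Base: 28+9+6+31+11+29 = 114
Base-A-G-S-T-J-Base: 28+9+6+20+11+26 = 100
Base-A-T-J-G-S-Base: 28+7+11+27+6+13 = 92
Base-A-T-J-S-G-Base: 28+7+11+31+6+19 = 102
… (46 more)
Base-J-T-A-G-S-Base: 26+11+7+9+6+13 = 72  ← best
The minimum is 72.
One optimal route: Base → J → T → A → G → S → Base (or its reverse).

Shortest round trip = 72 km.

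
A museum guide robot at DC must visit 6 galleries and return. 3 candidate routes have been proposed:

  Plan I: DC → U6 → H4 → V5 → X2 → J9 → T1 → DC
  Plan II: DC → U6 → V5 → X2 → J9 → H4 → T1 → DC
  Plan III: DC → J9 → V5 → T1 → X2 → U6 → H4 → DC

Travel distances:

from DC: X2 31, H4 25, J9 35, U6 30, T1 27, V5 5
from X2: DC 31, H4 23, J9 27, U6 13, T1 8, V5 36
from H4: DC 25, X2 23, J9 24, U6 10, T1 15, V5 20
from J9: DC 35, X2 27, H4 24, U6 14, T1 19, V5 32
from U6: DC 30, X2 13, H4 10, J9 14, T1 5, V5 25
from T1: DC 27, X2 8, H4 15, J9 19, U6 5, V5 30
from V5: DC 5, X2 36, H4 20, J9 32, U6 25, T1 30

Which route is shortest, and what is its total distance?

Plan I: 30 + 10 + 20 + 36 + 27 + 19 + 27 = 169
Plan II: 30 + 25 + 36 + 27 + 24 + 15 + 27 = 184
Plan III: 35 + 32 + 30 + 8 + 13 + 10 + 25 = 153

Shortest is Plan III, total 153.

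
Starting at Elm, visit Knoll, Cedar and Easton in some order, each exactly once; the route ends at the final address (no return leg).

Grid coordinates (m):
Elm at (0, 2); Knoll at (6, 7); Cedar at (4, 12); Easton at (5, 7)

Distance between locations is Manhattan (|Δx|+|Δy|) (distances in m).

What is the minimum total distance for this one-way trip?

There are 3! = 6 possible orderings.
Elm→Knoll→Cedar→Easton: 11+7+6 = 24
Elm→Knoll→Easton→Cedar: 11+1+6 = 18
Elm→Cedar→Knoll→Easton: 14+7+1 = 22
Elm→Cedar→Easton→Knoll: 14+6+1 = 21
Elm→Easton→Knoll→Cedar: 10+1+7 = 18
Elm→Easton→Cedar→Knoll: 10+6+7 = 23
The minimum is 18.
One shortest path: Elm → Knoll → Easton → Cedar.

18 m — the minimum one-way total.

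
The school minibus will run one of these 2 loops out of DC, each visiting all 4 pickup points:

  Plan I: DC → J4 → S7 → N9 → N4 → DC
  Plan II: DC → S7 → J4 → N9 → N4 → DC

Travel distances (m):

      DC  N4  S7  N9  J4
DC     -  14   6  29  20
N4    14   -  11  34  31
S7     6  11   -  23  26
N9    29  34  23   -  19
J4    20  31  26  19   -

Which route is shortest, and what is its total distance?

Plan I: 20 + 26 + 23 + 34 + 14 = 117
Plan II: 6 + 26 + 19 + 34 + 14 = 99

Shortest is Plan II, total 99 m.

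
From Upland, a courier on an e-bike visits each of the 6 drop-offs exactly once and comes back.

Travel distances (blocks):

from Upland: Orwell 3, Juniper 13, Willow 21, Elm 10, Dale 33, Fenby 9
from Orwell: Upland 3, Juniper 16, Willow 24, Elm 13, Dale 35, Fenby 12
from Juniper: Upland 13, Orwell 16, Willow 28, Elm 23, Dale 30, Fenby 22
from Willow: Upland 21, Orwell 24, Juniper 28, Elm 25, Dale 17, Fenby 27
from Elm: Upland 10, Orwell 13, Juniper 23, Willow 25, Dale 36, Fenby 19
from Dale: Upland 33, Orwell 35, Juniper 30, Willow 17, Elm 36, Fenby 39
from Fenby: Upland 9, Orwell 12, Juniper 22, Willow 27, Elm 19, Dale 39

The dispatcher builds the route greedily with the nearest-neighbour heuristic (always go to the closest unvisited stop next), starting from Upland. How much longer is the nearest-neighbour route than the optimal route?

Upland: Orwell=3, Fenby=9, Elm=10, Juniper=13, Willow=21, Dale=33 ⇒ Orwell
Orwell: Fenby=12, Elm=13, Juniper=16, Willow=24, Dale=35 ⇒ Fenby
Fenby: Elm=19, Juniper=22, Willow=27, Dale=39 ⇒ Elm
Elm: Juniper=23, Willow=25, Dale=36 ⇒ Juniper
Juniper: Willow=28, Dale=30 ⇒ Willow
Willow: Dale=17 ⇒ Dale
NN route Upland → Orwell → Fenby → Elm → Juniper → Willow → Dale → Upland costs 135.
Optimal: Upland → Orwell → Juniper → Dale → Willow → Elm → Fenby → Upland costs 119 (by enumerating all 360 distinct tours).
Excess = 135 − 119 = 16.

16 blocks longer than the optimal tour.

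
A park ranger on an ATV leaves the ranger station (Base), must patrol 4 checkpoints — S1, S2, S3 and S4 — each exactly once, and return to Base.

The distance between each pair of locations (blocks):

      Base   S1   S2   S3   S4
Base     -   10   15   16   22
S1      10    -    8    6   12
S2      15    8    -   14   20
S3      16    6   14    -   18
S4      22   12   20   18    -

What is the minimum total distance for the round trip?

69 blocks — the shortest possible round trip.

There are 12 distinct closed tours to check (reversals are equivalent).
Base→S1→S2→S3→S4→Base: 10+8+14+18+22 = 72
Base→S1→S2→S4→S3→Base: 10+8+20+18+16 = 72
Base→S1→S3→S2→S4→Base: 10+6+14+20+22 = 72
Base→S1→S3→S4→S2→Base: 10+6+18+20+15 = 69
Base→S1→S4→S2→S3→Base: 10+12+20+14+16 = 72
Base→S1→S4→S3→S2→Base: 10+12+18+14+15 = 69
Base→S2→S1→S3→S4→Base: 15+8+6+18+22 = 69
Base→S2→S1→S4→S3→Base: 15+8+12+18+16 = 69
Base→S2→S3→S1→S4→Base: 15+14+6+12+22 = 69
Base→S2→S4→S1→S3→Base: 15+20+12+6+16 = 69
Base→S3→S1→S2→S4→Base: 16+6+8+20+22 = 72
Base→S3→S2→S1→S4→Base: 16+14+8+12+22 = 72
The minimum is 69.
One optimal route: Base → S1 → S3 → S4 → S2 → Base (or its reverse).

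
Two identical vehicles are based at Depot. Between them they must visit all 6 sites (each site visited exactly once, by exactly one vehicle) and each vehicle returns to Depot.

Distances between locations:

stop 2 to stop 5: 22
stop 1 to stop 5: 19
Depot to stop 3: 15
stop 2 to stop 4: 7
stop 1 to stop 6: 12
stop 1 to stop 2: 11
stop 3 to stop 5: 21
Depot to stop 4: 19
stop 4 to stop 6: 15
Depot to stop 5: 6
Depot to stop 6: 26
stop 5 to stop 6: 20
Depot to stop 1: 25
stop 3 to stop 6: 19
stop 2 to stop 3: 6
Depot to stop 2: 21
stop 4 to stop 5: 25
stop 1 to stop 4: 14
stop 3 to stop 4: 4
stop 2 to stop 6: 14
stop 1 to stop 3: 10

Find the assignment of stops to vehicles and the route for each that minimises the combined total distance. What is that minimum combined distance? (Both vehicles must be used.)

Minimum combined distance: 87.

There are 2^5 − 1 = 31 ways to divide the 6 stops into two non-empty groups. For each, the best each vehicle can do is its own shortest tour through its group:
  {stop 1} + {stop 2, stop 3, stop 4, stop 5, stop 6}: 50 + 66 = 116
  {stop 2} + {stop 1, stop 3, stop 4, stop 5, stop 6}: 42 + 71 = 113
  {stop 1, stop 2} + {stop 3, stop 4, stop 5, stop 6}: 57 + 60 = 117
  {stop 3} + {stop 1, stop 2, stop 4, stop 5, stop 6}: 30 + 75 = 105
  {stop 1, stop 3} + {stop 2, stop 4, stop 5, stop 6}: 50 + 66 = 116
  {stop 2, stop 3} + {stop 1, stop 4, stop 5, stop 6}: 42 + 71 = 113
  … (31 splits in total)
  {stop 5} + {stop 1, stop 2, stop 3, stop 4, stop 6}: 12 + 75 = 87  ← best
Best: vehicle 1 Depot → stop 5 → Depot = 12; vehicle 2 Depot → stop 3 → stop 4 → stop 2 → stop 1 → stop 6 → Depot = 75; combined 87.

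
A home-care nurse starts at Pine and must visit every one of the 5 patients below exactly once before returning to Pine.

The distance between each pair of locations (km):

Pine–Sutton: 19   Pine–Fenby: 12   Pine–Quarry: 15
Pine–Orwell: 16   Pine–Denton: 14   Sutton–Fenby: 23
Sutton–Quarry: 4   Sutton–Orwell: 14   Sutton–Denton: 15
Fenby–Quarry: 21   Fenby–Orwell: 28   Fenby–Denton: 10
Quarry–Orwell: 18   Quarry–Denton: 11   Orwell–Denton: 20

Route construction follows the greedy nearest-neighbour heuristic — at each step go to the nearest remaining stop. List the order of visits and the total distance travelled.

Nearest-neighbour total = 67 km; route Pine → Fenby → Denton → Quarry → Sutton → Orwell → Pine.

From Pine: distances to unvisited — Fenby=12, Denton=14, Quarry=15, Orwell=16, Sutton=19. Nearest is Fenby (12).
From Fenby: distances to unvisited — Denton=10, Quarry=21, Sutton=23, Orwell=28. Nearest is Denton (10).
From Denton: distances to unvisited — Quarry=11, Sutton=15, Orwell=20. Nearest is Quarry (11).
From Quarry: distances to unvisited — Sutton=4, Orwell=18. Nearest is Sutton (4).
From Sutton: distances to unvisited — Orwell=14. Nearest is Orwell (14).
Return Orwell→Pine: 16.
Total = 12 + 10 + 11 + 4 + 14 + 16 = 67.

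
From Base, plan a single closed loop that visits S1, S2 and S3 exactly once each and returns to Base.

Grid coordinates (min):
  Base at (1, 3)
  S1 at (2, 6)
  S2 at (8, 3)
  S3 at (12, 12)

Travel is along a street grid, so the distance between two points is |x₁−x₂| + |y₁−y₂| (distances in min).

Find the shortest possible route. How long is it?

Minimum total distance: 40 min.

With 3 stops there are 3!/2 = 3 distinct round trips (a route and its reverse cost the same).
Base - S1 - S2 - S3 - Base: 4+9+13+20 = 46
Base - S1 - S3 - S2 - Base: 4+16+13+7 = 40
Base - S2 - S1 - S3 - Base: 7+9+16+20 = 52
The minimum is 40.
One optimal route: Base → S1 → S3 → S2 → Base (or its reverse).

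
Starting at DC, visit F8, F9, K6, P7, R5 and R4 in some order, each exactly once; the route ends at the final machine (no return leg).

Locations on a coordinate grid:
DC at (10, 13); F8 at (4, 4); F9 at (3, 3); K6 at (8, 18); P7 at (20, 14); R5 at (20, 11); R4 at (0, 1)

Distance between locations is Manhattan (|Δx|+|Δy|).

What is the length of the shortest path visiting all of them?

There are 6! = 720 possible orderings.
DC - F8 - F9 - K6 - P7 - R5 - R4: 15+2+20+16+3+30 = 86
DC - F8 - F9 - K6 - P7 - R4 - R5: 15+2+20+16+33+30 = 116
DC - F8 - F9 - K6 - R5 - P7 - R4: 15+2+20+19+3+33 = 92
DC - F8 - F9 - K6 - R5 - R4 - P7: 15+2+20+19+30+33 = 119
DC - F8 - F9 - K6 - R4 - P7 - R5: 15+2+20+25+33+3 = 98
DC - F8 - F9 - K6 - R4 - R5 - P7: 15+2+20+25+30+3 = 95
DC - F8 - F9 - P7 - K6 - R5 - R4: 15+2+28+16+19+30 = 110
DC - F8 - F9 - P7 - K6 - R4 - R5: 15+2+28+16+25+30 = 116
… (712 more)
DC - K6 - P7 - R5 - F8 - F9 - R4: 7+16+3+23+2+5 = 56  ← best
The minimum is 56.
One shortest path: DC → K6 → P7 → R5 → F8 → F9 → R4.

56 — the minimum one-way total.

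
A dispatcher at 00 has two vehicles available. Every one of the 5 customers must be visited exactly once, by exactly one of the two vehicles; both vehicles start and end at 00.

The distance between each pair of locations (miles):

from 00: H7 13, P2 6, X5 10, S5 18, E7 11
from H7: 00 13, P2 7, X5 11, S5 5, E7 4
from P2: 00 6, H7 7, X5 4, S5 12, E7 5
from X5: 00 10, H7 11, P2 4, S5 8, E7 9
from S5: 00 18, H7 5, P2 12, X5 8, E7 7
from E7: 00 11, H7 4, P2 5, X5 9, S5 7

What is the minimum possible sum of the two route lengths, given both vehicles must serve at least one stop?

There are 2^4 − 1 = 15 ways to divide the 5 stops into two non-empty groups. For each, the best each vehicle can do is its own shortest tour through its group:
  {H7} + {P2, X5, S5, E7}: 26 + 36 = 62
  {P2} + {H7, X5, S5, E7}: 12 + 38 = 50
  {H7, P2} + {X5, S5, E7}: 26 + 36 = 62
  {X5} + {H7, P2, S5, E7}: 20 + 36 = 56
  {H7, X5} + {P2, S5, E7}: 34 + 36 = 70
  {P2, X5} + {H7, S5, E7}: 20 + 36 = 56
  … (15 splits in total)
Best: vehicle 1 00 → P2 → 00 = 12; vehicle 2 00 → X5 → S5 → H7 → E7 → 00 = 38; combined 50.

Minimum combined distance: 50 miles.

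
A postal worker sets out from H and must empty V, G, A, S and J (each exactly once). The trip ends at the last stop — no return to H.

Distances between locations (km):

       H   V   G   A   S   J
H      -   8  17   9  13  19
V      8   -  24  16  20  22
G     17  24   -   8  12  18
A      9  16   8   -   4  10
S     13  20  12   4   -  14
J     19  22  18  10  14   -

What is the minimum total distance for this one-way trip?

There are 5! = 120 possible orderings.
H→V→G→A→S→J: 8+24+8+4+14 = 58
H→V→G→A→J→S: 8+24+8+10+14 = 64
H→V→G→S→A→J: 8+24+12+4+10 = 58
H→V→G→S→J→A: 8+24+12+14+10 = 68
H→V→G→J→A→S: 8+24+18+10+4 = 64
H→V→G→J→S→A: 8+24+18+14+4 = 68
H→V→A→G→S→J: 8+16+8+12+14 = 58
H→V→A→G→J→S: 8+16+8+18+14 = 64
H→V→A→S→G→J: 8+16+4+12+18 = 58
H→V→A→S→J→G: 8+16+4+14+18 = 60
H→V→A→J→G→S: 8+16+10+18+12 = 64
H→V→A→J→S→G: 8+16+10+14+12 = 60
H→V→S→G→A→J: 8+20+12+8+10 = 58
H→V→S→G→J→A: 8+20+12+18+10 = 68
… (106 more)
H→V→J→A→S→G: 8+22+10+4+12 = 56  ← best
The minimum is 56.
One shortest path: H → V → J → A → S → G.

Shortest open route: 56 km.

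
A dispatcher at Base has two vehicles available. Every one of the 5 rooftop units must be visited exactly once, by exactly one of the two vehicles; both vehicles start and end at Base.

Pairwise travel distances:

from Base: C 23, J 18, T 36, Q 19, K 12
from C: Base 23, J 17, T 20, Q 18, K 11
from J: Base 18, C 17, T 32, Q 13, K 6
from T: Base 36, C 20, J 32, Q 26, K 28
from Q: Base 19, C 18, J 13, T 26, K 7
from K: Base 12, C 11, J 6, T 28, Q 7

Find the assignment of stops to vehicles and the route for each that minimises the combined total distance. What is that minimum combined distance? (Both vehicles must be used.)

Check every non-empty split of the stops between the two vehicles; for each half take its own optimal tour:
  {C} + {J, T, Q, K}: 46 + 93 = 139
  {J} + {C, T, Q, K}: 36 + 88 = 124
  {C, J} + {T, Q, K}: 58 + 81 = 139
  {T} + {C, J, Q, K}: 72 + 72 = 144
  {C, T} + {J, Q, K}: 79 + 50 = 129
  {J, T} + {C, Q, K}: 86 + 60 = 146
  … (15 splits in total)
Best: vehicle 1 Base → J → Base = 36; vehicle 2 Base → C → T → Q → K → Base = 88; combined 124.

Minimum combined distance: 124.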